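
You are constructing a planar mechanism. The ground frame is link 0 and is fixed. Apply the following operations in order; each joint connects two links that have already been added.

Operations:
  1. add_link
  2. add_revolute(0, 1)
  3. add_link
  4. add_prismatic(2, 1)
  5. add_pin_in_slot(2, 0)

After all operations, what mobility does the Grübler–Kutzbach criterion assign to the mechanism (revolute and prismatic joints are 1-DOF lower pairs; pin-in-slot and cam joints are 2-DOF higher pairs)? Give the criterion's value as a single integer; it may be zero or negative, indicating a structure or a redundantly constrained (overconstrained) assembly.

(L,J1,J2)=(1,0,0); link0 fixed
link1: (2,0,0)
R 0-1 [J1]: (2,1,0)
link2: (3,1,0)
P 2-1 [J1]: (3,2,0)
PS 2-0 [J2]: (3,2,1)
Grübler: 3·2 − 2·2 − 1 = 1

M = 1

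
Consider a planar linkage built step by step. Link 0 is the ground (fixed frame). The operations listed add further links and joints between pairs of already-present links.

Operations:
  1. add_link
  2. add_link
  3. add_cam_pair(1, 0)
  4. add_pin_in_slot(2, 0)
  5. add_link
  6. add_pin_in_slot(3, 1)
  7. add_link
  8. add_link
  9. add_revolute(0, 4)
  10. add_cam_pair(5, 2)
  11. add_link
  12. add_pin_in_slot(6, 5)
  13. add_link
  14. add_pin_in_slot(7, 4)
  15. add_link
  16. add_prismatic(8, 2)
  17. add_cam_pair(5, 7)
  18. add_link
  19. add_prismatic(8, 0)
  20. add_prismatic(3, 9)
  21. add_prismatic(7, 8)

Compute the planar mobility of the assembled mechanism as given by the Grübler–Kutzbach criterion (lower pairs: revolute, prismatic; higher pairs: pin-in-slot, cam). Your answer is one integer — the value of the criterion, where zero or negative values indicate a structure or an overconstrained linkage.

M = 10

(L,J1,J2)=(1,0,0); link0 fixed
link1: (2,0,0)
link2: (3,0,0)
C 1-0 [J2]: (3,0,1)
PS 2-0 [J2]: (3,0,2)
link3: (4,0,2)
PS 3-1 [J2]: (4,0,3)
link4: (5,0,3)
link5: (6,0,3)
R 0-4 [J1]: (6,1,3)
C 5-2 [J2]: (6,1,4)
link6: (7,1,4)
PS 6-5 [J2]: (7,1,5)
link7: (8,1,5)
PS 7-4 [J2]: (8,1,6)
link8: (9,1,6)
P 8-2 [J1]: (9,2,6)
C 5-7 [J2]: (9,2,7)
link9: (10,2,7)
P 8-0 [J1]: (10,3,7)
P 3-9 [J1]: (10,4,7)
P 7-8 [J1]: (10,5,7)
Grübler: 3·9 − 2·5 − 7 = 10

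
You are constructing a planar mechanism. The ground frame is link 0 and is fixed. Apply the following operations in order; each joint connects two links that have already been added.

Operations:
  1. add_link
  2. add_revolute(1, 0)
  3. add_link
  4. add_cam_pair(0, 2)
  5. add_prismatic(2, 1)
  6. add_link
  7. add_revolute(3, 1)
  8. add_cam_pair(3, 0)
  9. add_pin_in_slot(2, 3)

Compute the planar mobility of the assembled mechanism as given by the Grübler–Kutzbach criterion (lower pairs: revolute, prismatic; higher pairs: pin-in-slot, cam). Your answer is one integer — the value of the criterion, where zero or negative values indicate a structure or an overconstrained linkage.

link 0 = ground. State L|J1|J2 = 1|0|0
+link1  2|0|0
R(1,0) f=1→J1  2|1|0
+link2  3|1|0
C(0,2) f=2→J2  3|1|1
P(2,1) f=1→J1  3|2|1
+link3  4|2|1
R(3,1) f=1→J1  4|3|1
C(3,0) f=2→J2  4|3|2
PS(2,3) f=2→J2  4|3|3
M = 3(4−1)−2·3−3 = 9−6−3 = 0

M = 0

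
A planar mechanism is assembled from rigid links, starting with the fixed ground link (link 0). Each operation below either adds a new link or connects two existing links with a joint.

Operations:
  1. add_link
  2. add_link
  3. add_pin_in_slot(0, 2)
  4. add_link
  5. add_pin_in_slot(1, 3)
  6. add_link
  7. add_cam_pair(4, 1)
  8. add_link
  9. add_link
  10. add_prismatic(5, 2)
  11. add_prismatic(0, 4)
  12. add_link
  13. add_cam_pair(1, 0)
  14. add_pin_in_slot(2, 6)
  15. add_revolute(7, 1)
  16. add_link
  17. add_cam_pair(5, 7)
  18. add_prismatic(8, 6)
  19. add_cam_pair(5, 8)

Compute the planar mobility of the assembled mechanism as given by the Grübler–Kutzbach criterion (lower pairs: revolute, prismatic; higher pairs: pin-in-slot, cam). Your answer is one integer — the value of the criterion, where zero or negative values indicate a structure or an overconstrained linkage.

(L,J1,J2)=(1,0,0); link0 fixed
link1: (2,0,0)
link2: (3,0,0)
PS 0-2 [J2]: (3,0,1)
link3: (4,0,1)
PS 1-3 [J2]: (4,0,2)
link4: (5,0,2)
C 4-1 [J2]: (5,0,3)
link5: (6,0,3)
link6: (7,0,3)
P 5-2 [J1]: (7,1,3)
P 0-4 [J1]: (7,2,3)
link7: (8,2,3)
C 1-0 [J2]: (8,2,4)
PS 2-6 [J2]: (8,2,5)
R 7-1 [J1]: (8,3,5)
link8: (9,3,5)
C 5-7 [J2]: (9,3,6)
P 8-6 [J1]: (9,4,6)
C 5-8 [J2]: (9,4,7)
Grübler: 3·8 − 2·4 − 7 = 9

M = 9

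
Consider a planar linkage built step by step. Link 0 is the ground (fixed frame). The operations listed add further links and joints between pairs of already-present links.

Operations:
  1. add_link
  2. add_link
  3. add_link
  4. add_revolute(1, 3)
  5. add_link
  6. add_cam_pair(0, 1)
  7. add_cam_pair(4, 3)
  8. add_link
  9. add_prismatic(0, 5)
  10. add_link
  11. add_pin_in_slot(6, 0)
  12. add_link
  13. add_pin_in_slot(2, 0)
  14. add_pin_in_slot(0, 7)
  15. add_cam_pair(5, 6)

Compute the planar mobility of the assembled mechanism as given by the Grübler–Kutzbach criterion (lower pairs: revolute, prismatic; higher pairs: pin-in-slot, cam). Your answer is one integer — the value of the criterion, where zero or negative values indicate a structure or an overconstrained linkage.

M = 11

(L,J1,J2)=(1,0,0); link0 fixed
link1: (2,0,0)
link2: (3,0,0)
link3: (4,0,0)
R 1-3 [J1]: (4,1,0)
link4: (5,1,0)
C 0-1 [J2]: (5,1,1)
C 4-3 [J2]: (5,1,2)
link5: (6,1,2)
P 0-5 [J1]: (6,2,2)
link6: (7,2,2)
PS 6-0 [J2]: (7,2,3)
link7: (8,2,3)
PS 2-0 [J2]: (8,2,4)
PS 0-7 [J2]: (8,2,5)
C 5-6 [J2]: (8,2,6)
Grübler: 3·7 − 2·2 − 6 = 11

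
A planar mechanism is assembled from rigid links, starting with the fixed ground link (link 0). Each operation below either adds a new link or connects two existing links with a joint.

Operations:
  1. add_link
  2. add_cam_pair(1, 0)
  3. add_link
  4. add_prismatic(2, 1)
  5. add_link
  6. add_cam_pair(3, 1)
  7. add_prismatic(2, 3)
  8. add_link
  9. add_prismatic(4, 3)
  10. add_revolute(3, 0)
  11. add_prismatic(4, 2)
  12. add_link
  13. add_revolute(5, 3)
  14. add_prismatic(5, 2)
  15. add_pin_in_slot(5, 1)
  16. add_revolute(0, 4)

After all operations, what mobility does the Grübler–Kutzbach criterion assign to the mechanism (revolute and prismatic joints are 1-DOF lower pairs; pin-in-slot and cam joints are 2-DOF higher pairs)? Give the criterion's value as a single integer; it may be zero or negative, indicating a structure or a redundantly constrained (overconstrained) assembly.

[1;0;0] (link 0 is ground)
L+ [2;0;0]
C(1,0)∈J2 [2;0;1]
L+ [3;0;1]
P(2,1)∈J1 [3;1;1]
L+ [4;1;1]
C(3,1)∈J2 [4;1;2]
P(2,3)∈J1 [4;2;2]
L+ [5;2;2]
P(4,3)∈J1 [5;3;2]
R(3,0)∈J1 [5;4;2]
P(4,2)∈J1 [5;5;2]
L+ [6;5;2]
R(5,3)∈J1 [6;6;2]
P(5,2)∈J1 [6;7;2]
PS(5,1)∈J2 [6;7;3]
R(0,4)∈J1 [6;8;3]
mobility = 15 − 16 − 3 = -4

M = -4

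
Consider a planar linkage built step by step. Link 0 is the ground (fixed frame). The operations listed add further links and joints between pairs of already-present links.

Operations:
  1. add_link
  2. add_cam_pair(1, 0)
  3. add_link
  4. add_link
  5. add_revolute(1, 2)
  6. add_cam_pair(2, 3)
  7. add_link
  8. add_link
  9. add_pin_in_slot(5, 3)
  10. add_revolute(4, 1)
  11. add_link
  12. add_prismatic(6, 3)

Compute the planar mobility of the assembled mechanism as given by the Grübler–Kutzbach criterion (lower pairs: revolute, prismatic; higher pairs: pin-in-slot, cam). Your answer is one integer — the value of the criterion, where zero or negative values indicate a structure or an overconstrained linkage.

M = 9

L=1 J1=0 J2=0
add link → L=2 J1=0 J2=0
C@1,0 dof=2 J2 → L=2 J1=0 J2=1
add link → L=3 J1=0 J2=1
add link → L=4 J1=0 J2=1
R@1,2 dof=1 J1 → L=4 J1=1 J2=1
C@2,3 dof=2 J2 → L=4 J1=1 J2=2
add link → L=5 J1=1 J2=2
add link → L=6 J1=1 J2=2
PS@5,3 dof=2 J2 → L=6 J1=1 J2=3
R@4,1 dof=1 J1 → L=6 J1=2 J2=3
add link → L=7 J1=2 J2=3
P@6,3 dof=1 J1 → L=7 J1=3 J2=3
M=3(L−1)−2J1−J2=3·6−2·3−3=9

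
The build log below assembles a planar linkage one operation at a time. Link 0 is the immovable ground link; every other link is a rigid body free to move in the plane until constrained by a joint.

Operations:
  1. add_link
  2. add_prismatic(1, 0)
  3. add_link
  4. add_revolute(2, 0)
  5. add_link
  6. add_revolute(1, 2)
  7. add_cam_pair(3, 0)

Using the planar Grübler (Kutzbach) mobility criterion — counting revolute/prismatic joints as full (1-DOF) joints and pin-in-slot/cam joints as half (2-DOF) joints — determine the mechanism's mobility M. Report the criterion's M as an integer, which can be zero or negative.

M = 2

[1;0;0] (link 0 is ground)
L+ [2;0;0]
P(1,0)∈J1 [2;1;0]
L+ [3;1;0]
R(2,0)∈J1 [3;2;0]
L+ [4;2;0]
R(1,2)∈J1 [4;3;0]
C(3,0)∈J2 [4;3;1]
mobility = 9 − 6 − 1 = 2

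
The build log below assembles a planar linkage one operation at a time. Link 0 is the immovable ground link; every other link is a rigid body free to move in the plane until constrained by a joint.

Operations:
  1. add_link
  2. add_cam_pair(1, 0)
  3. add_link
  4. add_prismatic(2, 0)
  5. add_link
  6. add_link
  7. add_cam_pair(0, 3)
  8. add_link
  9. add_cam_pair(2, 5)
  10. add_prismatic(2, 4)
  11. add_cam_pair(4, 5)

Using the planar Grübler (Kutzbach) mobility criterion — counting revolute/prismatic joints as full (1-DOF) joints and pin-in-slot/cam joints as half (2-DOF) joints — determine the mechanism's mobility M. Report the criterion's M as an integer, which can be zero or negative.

M = 7

L=1 J1=0 J2=0
add link → L=2 J1=0 J2=0
C@1,0 dof=2 J2 → L=2 J1=0 J2=1
add link → L=3 J1=0 J2=1
P@2,0 dof=1 J1 → L=3 J1=1 J2=1
add link → L=4 J1=1 J2=1
add link → L=5 J1=1 J2=1
C@0,3 dof=2 J2 → L=5 J1=1 J2=2
add link → L=6 J1=1 J2=2
C@2,5 dof=2 J2 → L=6 J1=1 J2=3
P@2,4 dof=1 J1 → L=6 J1=2 J2=3
C@4,5 dof=2 J2 → L=6 J1=2 J2=4
M=3(L−1)−2J1−J2=3·5−2·2−4=7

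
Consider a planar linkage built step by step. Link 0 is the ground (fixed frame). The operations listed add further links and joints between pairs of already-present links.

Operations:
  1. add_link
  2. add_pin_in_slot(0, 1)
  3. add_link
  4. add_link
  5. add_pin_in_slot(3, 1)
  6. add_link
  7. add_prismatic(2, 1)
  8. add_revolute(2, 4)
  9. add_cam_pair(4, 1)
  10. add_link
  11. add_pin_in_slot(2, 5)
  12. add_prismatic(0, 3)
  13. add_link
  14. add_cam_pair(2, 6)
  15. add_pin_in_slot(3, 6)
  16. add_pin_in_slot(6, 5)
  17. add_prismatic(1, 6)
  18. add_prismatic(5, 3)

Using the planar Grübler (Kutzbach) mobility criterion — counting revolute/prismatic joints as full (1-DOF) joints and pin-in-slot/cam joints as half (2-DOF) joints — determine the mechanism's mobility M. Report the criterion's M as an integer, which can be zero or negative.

M = 1

L=1 J1=0 J2=0
add link → L=2 J1=0 J2=0
PS@0,1 dof=2 J2 → L=2 J1=0 J2=1
add link → L=3 J1=0 J2=1
add link → L=4 J1=0 J2=1
PS@3,1 dof=2 J2 → L=4 J1=0 J2=2
add link → L=5 J1=0 J2=2
P@2,1 dof=1 J1 → L=5 J1=1 J2=2
R@2,4 dof=1 J1 → L=5 J1=2 J2=2
C@4,1 dof=2 J2 → L=5 J1=2 J2=3
add link → L=6 J1=2 J2=3
PS@2,5 dof=2 J2 → L=6 J1=2 J2=4
P@0,3 dof=1 J1 → L=6 J1=3 J2=4
add link → L=7 J1=3 J2=4
C@2,6 dof=2 J2 → L=7 J1=3 J2=5
PS@3,6 dof=2 J2 → L=7 J1=3 J2=6
PS@6,5 dof=2 J2 → L=7 J1=3 J2=7
P@1,6 dof=1 J1 → L=7 J1=4 J2=7
P@5,3 dof=1 J1 → L=7 J1=5 J2=7
M=3(L−1)−2J1−J2=3·6−2·5−7=1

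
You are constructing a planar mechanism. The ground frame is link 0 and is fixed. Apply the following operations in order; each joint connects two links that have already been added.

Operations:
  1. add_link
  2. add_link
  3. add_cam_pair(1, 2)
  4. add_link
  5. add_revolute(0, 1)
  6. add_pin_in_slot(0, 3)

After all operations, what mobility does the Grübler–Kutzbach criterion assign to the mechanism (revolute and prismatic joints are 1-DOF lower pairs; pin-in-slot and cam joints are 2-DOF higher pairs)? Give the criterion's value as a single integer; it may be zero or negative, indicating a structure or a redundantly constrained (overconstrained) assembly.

M = 5

(L,J1,J2)=(1,0,0); link0 fixed
link1: (2,0,0)
link2: (3,0,0)
C 1-2 [J2]: (3,0,1)
link3: (4,0,1)
R 0-1 [J1]: (4,1,1)
PS 0-3 [J2]: (4,1,2)
Grübler: 3·3 − 2·1 − 2 = 5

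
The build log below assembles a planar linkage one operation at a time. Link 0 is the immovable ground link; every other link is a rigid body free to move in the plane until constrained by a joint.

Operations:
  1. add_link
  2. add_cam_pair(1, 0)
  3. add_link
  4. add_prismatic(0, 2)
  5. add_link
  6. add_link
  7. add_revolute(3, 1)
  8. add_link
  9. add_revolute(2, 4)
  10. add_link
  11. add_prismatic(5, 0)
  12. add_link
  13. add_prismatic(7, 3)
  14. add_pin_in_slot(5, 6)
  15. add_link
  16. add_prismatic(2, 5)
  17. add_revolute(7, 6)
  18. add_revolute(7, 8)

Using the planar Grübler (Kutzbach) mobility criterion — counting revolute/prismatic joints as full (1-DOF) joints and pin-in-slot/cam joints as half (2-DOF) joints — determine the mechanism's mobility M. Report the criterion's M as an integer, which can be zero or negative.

L=1 J1=0 J2=0
add link → L=2 J1=0 J2=0
C@1,0 dof=2 J2 → L=2 J1=0 J2=1
add link → L=3 J1=0 J2=1
P@0,2 dof=1 J1 → L=3 J1=1 J2=1
add link → L=4 J1=1 J2=1
add link → L=5 J1=1 J2=1
R@3,1 dof=1 J1 → L=5 J1=2 J2=1
add link → L=6 J1=2 J2=1
R@2,4 dof=1 J1 → L=6 J1=3 J2=1
add link → L=7 J1=3 J2=1
P@5,0 dof=1 J1 → L=7 J1=4 J2=1
add link → L=8 J1=4 J2=1
P@7,3 dof=1 J1 → L=8 J1=5 J2=1
PS@5,6 dof=2 J2 → L=8 J1=5 J2=2
add link → L=9 J1=5 J2=2
P@2,5 dof=1 J1 → L=9 J1=6 J2=2
R@7,6 dof=1 J1 → L=9 J1=7 J2=2
R@7,8 dof=1 J1 → L=9 J1=8 J2=2
M=3(L−1)−2J1−J2=3·8−2·8−2=6

M = 6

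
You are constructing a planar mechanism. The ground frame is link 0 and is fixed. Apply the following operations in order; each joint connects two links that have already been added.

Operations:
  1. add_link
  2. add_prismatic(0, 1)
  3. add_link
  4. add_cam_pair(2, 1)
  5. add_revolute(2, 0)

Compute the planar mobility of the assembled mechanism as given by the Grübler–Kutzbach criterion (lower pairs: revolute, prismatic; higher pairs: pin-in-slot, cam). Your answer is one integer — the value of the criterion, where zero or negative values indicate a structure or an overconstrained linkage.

(L,J1,J2)=(1,0,0); link0 fixed
link1: (2,0,0)
P 0-1 [J1]: (2,1,0)
link2: (3,1,0)
C 2-1 [J2]: (3,1,1)
R 2-0 [J1]: (3,2,1)
Grübler: 3·2 − 2·2 − 1 = 1

M = 1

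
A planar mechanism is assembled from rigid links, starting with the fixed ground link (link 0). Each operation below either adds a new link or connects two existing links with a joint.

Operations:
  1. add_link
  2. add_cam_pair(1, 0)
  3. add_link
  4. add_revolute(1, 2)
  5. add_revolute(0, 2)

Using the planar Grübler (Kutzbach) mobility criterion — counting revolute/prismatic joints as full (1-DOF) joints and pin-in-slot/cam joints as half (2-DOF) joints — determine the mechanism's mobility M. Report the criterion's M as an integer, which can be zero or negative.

ground; <1,0,0>
#1 <2,0,0>
C:1↔0 J2 <2,0,1>
#2 <3,0,1>
R:1↔2 J1 <3,1,1>
R:0↔2 J1 <3,2,1>
3×2 − 2×2 − 1×1 = 1

M = 1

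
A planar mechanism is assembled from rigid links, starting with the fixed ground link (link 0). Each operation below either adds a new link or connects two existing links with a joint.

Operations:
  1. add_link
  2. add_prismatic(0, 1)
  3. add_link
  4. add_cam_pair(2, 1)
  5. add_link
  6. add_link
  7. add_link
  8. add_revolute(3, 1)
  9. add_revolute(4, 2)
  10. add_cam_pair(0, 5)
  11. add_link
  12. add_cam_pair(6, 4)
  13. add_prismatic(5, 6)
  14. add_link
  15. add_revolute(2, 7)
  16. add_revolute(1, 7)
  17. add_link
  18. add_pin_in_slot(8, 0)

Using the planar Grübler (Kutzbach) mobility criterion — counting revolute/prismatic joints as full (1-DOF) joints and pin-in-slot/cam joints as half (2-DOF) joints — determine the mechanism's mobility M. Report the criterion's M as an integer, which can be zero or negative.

M = 8

L=1 J1=0 J2=0
add link → L=2 J1=0 J2=0
P@0,1 dof=1 J1 → L=2 J1=1 J2=0
add link → L=3 J1=1 J2=0
C@2,1 dof=2 J2 → L=3 J1=1 J2=1
add link → L=4 J1=1 J2=1
add link → L=5 J1=1 J2=1
add link → L=6 J1=1 J2=1
R@3,1 dof=1 J1 → L=6 J1=2 J2=1
R@4,2 dof=1 J1 → L=6 J1=3 J2=1
C@0,5 dof=2 J2 → L=6 J1=3 J2=2
add link → L=7 J1=3 J2=2
C@6,4 dof=2 J2 → L=7 J1=3 J2=3
P@5,6 dof=1 J1 → L=7 J1=4 J2=3
add link → L=8 J1=4 J2=3
R@2,7 dof=1 J1 → L=8 J1=5 J2=3
R@1,7 dof=1 J1 → L=8 J1=6 J2=3
add link → L=9 J1=6 J2=3
PS@8,0 dof=2 J2 → L=9 J1=6 J2=4
M=3(L−1)−2J1−J2=3·8−2·6−4=8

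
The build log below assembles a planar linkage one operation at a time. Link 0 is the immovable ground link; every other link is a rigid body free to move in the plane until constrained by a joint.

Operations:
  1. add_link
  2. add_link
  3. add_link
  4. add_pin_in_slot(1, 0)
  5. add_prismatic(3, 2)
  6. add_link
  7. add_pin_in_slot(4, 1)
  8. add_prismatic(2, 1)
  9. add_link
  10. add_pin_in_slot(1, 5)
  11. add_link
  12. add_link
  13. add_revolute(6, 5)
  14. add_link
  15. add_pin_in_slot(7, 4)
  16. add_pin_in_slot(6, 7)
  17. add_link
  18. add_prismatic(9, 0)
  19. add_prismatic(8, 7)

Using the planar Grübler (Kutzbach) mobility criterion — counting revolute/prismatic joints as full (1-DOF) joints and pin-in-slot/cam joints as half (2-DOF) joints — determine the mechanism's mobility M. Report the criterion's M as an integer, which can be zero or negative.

M = 12

[1;0;0] (link 0 is ground)
L+ [2;0;0]
L+ [3;0;0]
L+ [4;0;0]
PS(1,0)∈J2 [4;0;1]
P(3,2)∈J1 [4;1;1]
L+ [5;1;1]
PS(4,1)∈J2 [5;1;2]
P(2,1)∈J1 [5;2;2]
L+ [6;2;2]
PS(1,5)∈J2 [6;2;3]
L+ [7;2;3]
L+ [8;2;3]
R(6,5)∈J1 [8;3;3]
L+ [9;3;3]
PS(7,4)∈J2 [9;3;4]
PS(6,7)∈J2 [9;3;5]
L+ [10;3;5]
P(9,0)∈J1 [10;4;5]
P(8,7)∈J1 [10;5;5]
mobility = 27 − 10 − 5 = 12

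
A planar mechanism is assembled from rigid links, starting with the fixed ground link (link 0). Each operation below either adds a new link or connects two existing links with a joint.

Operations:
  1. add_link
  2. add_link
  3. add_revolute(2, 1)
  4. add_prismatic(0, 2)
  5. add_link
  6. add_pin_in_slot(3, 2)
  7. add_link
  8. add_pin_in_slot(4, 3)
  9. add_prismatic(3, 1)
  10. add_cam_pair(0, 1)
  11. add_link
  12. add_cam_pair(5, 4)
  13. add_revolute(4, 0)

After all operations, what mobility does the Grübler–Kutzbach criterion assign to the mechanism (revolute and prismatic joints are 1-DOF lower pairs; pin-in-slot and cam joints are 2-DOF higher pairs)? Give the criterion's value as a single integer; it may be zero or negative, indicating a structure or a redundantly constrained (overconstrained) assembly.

M = 3

(L,J1,J2)=(1,0,0); link0 fixed
link1: (2,0,0)
link2: (3,0,0)
R 2-1 [J1]: (3,1,0)
P 0-2 [J1]: (3,2,0)
link3: (4,2,0)
PS 3-2 [J2]: (4,2,1)
link4: (5,2,1)
PS 4-3 [J2]: (5,2,2)
P 3-1 [J1]: (5,3,2)
C 0-1 [J2]: (5,3,3)
link5: (6,3,3)
C 5-4 [J2]: (6,3,4)
R 4-0 [J1]: (6,4,4)
Grübler: 3·5 − 2·4 − 4 = 3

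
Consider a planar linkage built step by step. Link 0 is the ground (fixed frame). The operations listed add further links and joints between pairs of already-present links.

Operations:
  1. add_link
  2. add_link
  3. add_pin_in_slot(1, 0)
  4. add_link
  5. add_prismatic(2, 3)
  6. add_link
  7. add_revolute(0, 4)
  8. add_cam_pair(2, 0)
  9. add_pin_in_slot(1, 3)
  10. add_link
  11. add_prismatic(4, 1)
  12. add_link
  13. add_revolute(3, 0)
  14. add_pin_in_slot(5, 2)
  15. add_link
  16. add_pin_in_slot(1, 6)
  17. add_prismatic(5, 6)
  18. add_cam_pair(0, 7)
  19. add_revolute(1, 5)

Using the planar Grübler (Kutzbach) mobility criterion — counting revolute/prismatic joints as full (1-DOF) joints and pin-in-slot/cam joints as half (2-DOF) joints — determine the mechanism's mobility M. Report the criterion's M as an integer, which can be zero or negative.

M = 3

(L,J1,J2)=(1,0,0); link0 fixed
link1: (2,0,0)
link2: (3,0,0)
PS 1-0 [J2]: (3,0,1)
link3: (4,0,1)
P 2-3 [J1]: (4,1,1)
link4: (5,1,1)
R 0-4 [J1]: (5,2,1)
C 2-0 [J2]: (5,2,2)
PS 1-3 [J2]: (5,2,3)
link5: (6,2,3)
P 4-1 [J1]: (6,3,3)
link6: (7,3,3)
R 3-0 [J1]: (7,4,3)
PS 5-2 [J2]: (7,4,4)
link7: (8,4,4)
PS 1-6 [J2]: (8,4,5)
P 5-6 [J1]: (8,5,5)
C 0-7 [J2]: (8,5,6)
R 1-5 [J1]: (8,6,6)
Grübler: 3·7 − 2·6 − 6 = 3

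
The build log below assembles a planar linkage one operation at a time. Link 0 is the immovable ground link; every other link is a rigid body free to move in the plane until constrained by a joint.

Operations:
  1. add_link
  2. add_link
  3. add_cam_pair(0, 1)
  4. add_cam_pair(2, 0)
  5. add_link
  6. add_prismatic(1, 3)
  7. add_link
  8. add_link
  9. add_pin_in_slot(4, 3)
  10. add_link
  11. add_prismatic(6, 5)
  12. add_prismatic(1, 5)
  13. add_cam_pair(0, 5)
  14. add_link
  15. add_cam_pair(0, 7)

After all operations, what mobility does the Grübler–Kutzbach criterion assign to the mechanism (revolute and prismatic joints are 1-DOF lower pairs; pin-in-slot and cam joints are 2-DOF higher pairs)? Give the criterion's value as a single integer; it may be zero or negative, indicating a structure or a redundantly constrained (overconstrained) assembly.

M = 10

L=1 J1=0 J2=0
add link → L=2 J1=0 J2=0
add link → L=3 J1=0 J2=0
C@0,1 dof=2 J2 → L=3 J1=0 J2=1
C@2,0 dof=2 J2 → L=3 J1=0 J2=2
add link → L=4 J1=0 J2=2
P@1,3 dof=1 J1 → L=4 J1=1 J2=2
add link → L=5 J1=1 J2=2
add link → L=6 J1=1 J2=2
PS@4,3 dof=2 J2 → L=6 J1=1 J2=3
add link → L=7 J1=1 J2=3
P@6,5 dof=1 J1 → L=7 J1=2 J2=3
P@1,5 dof=1 J1 → L=7 J1=3 J2=3
C@0,5 dof=2 J2 → L=7 J1=3 J2=4
add link → L=8 J1=3 J2=4
C@0,7 dof=2 J2 → L=8 J1=3 J2=5
M=3(L−1)−2J1−J2=3·7−2·3−5=10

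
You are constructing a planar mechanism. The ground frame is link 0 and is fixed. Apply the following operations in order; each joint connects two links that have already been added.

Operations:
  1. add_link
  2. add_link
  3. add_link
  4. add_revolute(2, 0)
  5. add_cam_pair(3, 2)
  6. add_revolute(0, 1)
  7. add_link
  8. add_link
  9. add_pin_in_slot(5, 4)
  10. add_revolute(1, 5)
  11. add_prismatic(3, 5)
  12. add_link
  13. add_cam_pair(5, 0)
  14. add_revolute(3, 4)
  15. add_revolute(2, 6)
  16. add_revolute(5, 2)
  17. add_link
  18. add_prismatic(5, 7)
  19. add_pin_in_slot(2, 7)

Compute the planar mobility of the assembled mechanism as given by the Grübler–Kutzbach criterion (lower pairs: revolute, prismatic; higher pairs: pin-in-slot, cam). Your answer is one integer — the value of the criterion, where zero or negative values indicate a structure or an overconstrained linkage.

(L,J1,J2)=(1,0,0); link0 fixed
link1: (2,0,0)
link2: (3,0,0)
link3: (4,0,0)
R 2-0 [J1]: (4,1,0)
C 3-2 [J2]: (4,1,1)
R 0-1 [J1]: (4,2,1)
link4: (5,2,1)
link5: (6,2,1)
PS 5-4 [J2]: (6,2,2)
R 1-5 [J1]: (6,3,2)
P 3-5 [J1]: (6,4,2)
link6: (7,4,2)
C 5-0 [J2]: (7,4,3)
R 3-4 [J1]: (7,5,3)
R 2-6 [J1]: (7,6,3)
R 5-2 [J1]: (7,7,3)
link7: (8,7,3)
P 5-7 [J1]: (8,8,3)
PS 2-7 [J2]: (8,8,4)
Grübler: 3·7 − 2·8 − 4 = 1

M = 1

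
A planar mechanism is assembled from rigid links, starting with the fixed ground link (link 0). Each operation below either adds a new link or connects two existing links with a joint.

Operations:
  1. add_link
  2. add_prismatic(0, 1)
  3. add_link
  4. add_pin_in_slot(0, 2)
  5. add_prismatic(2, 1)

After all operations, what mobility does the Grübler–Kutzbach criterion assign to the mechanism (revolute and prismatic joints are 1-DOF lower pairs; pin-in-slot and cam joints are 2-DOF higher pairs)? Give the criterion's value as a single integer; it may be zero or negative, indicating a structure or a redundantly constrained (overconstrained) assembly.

ground; <1,0,0>
#1 <2,0,0>
P:0↔1 J1 <2,1,0>
#2 <3,1,0>
PS:0↔2 J2 <3,1,1>
P:2↔1 J1 <3,2,1>
3×2 − 2×2 − 1×1 = 1

M = 1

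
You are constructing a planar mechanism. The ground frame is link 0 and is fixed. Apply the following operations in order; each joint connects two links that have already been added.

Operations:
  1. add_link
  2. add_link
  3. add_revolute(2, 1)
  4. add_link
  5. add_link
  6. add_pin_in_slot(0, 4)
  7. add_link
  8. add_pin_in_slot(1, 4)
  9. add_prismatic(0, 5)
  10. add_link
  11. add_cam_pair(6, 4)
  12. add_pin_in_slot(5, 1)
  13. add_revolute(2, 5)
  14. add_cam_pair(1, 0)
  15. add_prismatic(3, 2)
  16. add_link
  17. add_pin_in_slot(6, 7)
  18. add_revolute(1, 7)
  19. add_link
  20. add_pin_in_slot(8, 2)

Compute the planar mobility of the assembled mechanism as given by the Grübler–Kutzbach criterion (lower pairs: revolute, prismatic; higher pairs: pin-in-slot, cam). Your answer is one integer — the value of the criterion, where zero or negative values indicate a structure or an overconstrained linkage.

(L,J1,J2)=(1,0,0); link0 fixed
link1: (2,0,0)
link2: (3,0,0)
R 2-1 [J1]: (3,1,0)
link3: (4,1,0)
link4: (5,1,0)
PS 0-4 [J2]: (5,1,1)
link5: (6,1,1)
PS 1-4 [J2]: (6,1,2)
P 0-5 [J1]: (6,2,2)
link6: (7,2,2)
C 6-4 [J2]: (7,2,3)
PS 5-1 [J2]: (7,2,4)
R 2-5 [J1]: (7,3,4)
C 1-0 [J2]: (7,3,5)
P 3-2 [J1]: (7,4,5)
link7: (8,4,5)
PS 6-7 [J2]: (8,4,6)
R 1-7 [J1]: (8,5,6)
link8: (9,5,6)
PS 8-2 [J2]: (9,5,7)
Grübler: 3·8 − 2·5 − 7 = 7

M = 7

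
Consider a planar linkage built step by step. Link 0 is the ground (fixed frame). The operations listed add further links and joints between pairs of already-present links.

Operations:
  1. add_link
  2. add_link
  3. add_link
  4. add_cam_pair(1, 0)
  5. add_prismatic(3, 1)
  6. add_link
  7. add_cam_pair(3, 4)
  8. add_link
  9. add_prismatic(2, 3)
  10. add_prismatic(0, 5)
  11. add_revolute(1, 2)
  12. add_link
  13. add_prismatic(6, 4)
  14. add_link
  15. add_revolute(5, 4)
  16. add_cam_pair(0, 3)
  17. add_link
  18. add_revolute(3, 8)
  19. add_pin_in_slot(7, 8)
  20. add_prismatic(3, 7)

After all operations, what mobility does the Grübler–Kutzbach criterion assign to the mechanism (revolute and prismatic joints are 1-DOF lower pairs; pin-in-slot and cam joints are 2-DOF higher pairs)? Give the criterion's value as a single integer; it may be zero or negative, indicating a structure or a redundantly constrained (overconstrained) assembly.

L=1 J1=0 J2=0
add link → L=2 J1=0 J2=0
add link → L=3 J1=0 J2=0
add link → L=4 J1=0 J2=0
C@1,0 dof=2 J2 → L=4 J1=0 J2=1
P@3,1 dof=1 J1 → L=4 J1=1 J2=1
add link → L=5 J1=1 J2=1
C@3,4 dof=2 J2 → L=5 J1=1 J2=2
add link → L=6 J1=1 J2=2
P@2,3 dof=1 J1 → L=6 J1=2 J2=2
P@0,5 dof=1 J1 → L=6 J1=3 J2=2
R@1,2 dof=1 J1 → L=6 J1=4 J2=2
add link → L=7 J1=4 J2=2
P@6,4 dof=1 J1 → L=7 J1=5 J2=2
add link → L=8 J1=5 J2=2
R@5,4 dof=1 J1 → L=8 J1=6 J2=2
C@0,3 dof=2 J2 → L=8 J1=6 J2=3
add link → L=9 J1=6 J2=3
R@3,8 dof=1 J1 → L=9 J1=7 J2=3
PS@7,8 dof=2 J2 → L=9 J1=7 J2=4
P@3,7 dof=1 J1 → L=9 J1=8 J2=4
M=3(L−1)−2J1−J2=3·8−2·8−4=4

M = 4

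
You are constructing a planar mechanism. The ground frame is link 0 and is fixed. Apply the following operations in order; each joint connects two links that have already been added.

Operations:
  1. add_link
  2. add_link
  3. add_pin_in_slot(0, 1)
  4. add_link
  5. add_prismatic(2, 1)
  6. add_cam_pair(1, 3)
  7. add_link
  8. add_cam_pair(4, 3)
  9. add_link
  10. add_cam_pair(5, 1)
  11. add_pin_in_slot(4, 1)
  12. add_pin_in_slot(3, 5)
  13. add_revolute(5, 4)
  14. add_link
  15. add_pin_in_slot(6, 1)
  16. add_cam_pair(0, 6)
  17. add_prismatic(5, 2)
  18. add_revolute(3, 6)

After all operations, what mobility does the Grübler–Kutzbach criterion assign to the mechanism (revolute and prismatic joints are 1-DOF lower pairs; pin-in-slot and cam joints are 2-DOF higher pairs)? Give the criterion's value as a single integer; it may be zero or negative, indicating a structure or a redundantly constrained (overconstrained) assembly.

ground; <1,0,0>
#1 <2,0,0>
#2 <3,0,0>
PS:0↔1 J2 <3,0,1>
#3 <4,0,1>
P:2↔1 J1 <4,1,1>
C:1↔3 J2 <4,1,2>
#4 <5,1,2>
C:4↔3 J2 <5,1,3>
#5 <6,1,3>
C:5↔1 J2 <6,1,4>
PS:4↔1 J2 <6,1,5>
PS:3↔5 J2 <6,1,6>
R:5↔4 J1 <6,2,6>
#6 <7,2,6>
PS:6↔1 J2 <7,2,7>
C:0↔6 J2 <7,2,8>
P:5↔2 J1 <7,3,8>
R:3↔6 J1 <7,4,8>
3×6 − 2×4 − 1×8 = 2

M = 2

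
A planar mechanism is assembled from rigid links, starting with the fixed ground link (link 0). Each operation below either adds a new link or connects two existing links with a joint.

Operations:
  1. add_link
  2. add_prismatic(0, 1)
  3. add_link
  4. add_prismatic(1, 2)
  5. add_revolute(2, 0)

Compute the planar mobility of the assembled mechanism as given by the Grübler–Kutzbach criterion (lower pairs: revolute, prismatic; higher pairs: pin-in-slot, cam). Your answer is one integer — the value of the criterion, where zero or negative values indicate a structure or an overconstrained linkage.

[1;0;0] (link 0 is ground)
L+ [2;0;0]
P(0,1)∈J1 [2;1;0]
L+ [3;1;0]
P(1,2)∈J1 [3;2;0]
R(2,0)∈J1 [3;3;0]
mobility = 6 − 6 − 0 = 0

M = 0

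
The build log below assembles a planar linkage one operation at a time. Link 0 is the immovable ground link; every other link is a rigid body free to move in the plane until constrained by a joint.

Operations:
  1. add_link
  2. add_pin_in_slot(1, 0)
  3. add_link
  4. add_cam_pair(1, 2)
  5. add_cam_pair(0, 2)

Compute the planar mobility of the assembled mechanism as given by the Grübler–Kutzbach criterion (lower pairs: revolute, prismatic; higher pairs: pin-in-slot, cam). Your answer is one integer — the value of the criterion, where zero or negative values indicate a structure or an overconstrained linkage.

M = 3

L=1 J1=0 J2=0
add link → L=2 J1=0 J2=0
PS@1,0 dof=2 J2 → L=2 J1=0 J2=1
add link → L=3 J1=0 J2=1
C@1,2 dof=2 J2 → L=3 J1=0 J2=2
C@0,2 dof=2 J2 → L=3 J1=0 J2=3
M=3(L−1)−2J1−J2=3·2−2·0−3=3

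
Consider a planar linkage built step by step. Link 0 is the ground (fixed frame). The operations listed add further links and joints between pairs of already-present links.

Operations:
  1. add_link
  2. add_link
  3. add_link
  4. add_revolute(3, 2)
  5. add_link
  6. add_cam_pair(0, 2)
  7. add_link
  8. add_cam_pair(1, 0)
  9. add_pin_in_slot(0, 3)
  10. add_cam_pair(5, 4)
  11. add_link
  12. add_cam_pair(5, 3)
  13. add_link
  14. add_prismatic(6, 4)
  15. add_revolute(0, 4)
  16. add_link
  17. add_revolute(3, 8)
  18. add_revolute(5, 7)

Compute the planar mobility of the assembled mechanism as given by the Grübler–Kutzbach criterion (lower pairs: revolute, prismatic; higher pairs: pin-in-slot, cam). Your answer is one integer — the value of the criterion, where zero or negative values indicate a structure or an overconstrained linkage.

L=1 J1=0 J2=0
add link → L=2 J1=0 J2=0
add link → L=3 J1=0 J2=0
add link → L=4 J1=0 J2=0
R@3,2 dof=1 J1 → L=4 J1=1 J2=0
add link → L=5 J1=1 J2=0
C@0,2 dof=2 J2 → L=5 J1=1 J2=1
add link → L=6 J1=1 J2=1
C@1,0 dof=2 J2 → L=6 J1=1 J2=2
PS@0,3 dof=2 J2 → L=6 J1=1 J2=3
C@5,4 dof=2 J2 → L=6 J1=1 J2=4
add link → L=7 J1=1 J2=4
C@5,3 dof=2 J2 → L=7 J1=1 J2=5
add link → L=8 J1=1 J2=5
P@6,4 dof=1 J1 → L=8 J1=2 J2=5
R@0,4 dof=1 J1 → L=8 J1=3 J2=5
add link → L=9 J1=3 J2=5
R@3,8 dof=1 J1 → L=9 J1=4 J2=5
R@5,7 dof=1 J1 → L=9 J1=5 J2=5
M=3(L−1)−2J1−J2=3·8−2·5−5=9

M = 9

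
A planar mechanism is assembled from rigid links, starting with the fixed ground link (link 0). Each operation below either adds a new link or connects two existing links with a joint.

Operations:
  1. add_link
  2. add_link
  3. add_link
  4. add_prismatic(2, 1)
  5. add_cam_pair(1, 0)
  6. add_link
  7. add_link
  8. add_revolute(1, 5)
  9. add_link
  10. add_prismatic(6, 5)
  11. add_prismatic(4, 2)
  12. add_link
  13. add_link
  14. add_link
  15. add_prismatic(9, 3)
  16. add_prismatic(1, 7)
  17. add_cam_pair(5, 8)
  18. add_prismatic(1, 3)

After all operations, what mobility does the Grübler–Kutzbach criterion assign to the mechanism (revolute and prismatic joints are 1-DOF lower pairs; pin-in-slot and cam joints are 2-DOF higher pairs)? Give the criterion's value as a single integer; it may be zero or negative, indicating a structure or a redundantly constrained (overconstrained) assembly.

M = 11

ground; <1,0,0>
#1 <2,0,0>
#2 <3,0,0>
#3 <4,0,0>
P:2↔1 J1 <4,1,0>
C:1↔0 J2 <4,1,1>
#4 <5,1,1>
#5 <6,1,1>
R:1↔5 J1 <6,2,1>
#6 <7,2,1>
P:6↔5 J1 <7,3,1>
P:4↔2 J1 <7,4,1>
#7 <8,4,1>
#8 <9,4,1>
#9 <10,4,1>
P:9↔3 J1 <10,5,1>
P:1↔7 J1 <10,6,1>
C:5↔8 J2 <10,6,2>
P:1↔3 J1 <10,7,2>
3×9 − 2×7 − 1×2 = 11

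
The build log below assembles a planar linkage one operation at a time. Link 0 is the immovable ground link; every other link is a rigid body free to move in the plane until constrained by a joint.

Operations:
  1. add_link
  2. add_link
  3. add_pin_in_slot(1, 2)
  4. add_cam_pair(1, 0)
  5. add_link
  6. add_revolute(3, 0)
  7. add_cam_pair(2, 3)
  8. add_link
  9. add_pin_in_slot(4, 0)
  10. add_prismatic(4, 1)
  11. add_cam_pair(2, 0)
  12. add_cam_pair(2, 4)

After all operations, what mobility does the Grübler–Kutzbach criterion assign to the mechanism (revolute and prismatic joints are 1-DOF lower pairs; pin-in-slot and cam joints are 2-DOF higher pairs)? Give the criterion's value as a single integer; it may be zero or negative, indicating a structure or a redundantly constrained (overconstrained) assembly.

(L,J1,J2)=(1,0,0); link0 fixed
link1: (2,0,0)
link2: (3,0,0)
PS 1-2 [J2]: (3,0,1)
C 1-0 [J2]: (3,0,2)
link3: (4,0,2)
R 3-0 [J1]: (4,1,2)
C 2-3 [J2]: (4,1,3)
link4: (5,1,3)
PS 4-0 [J2]: (5,1,4)
P 4-1 [J1]: (5,2,4)
C 2-0 [J2]: (5,2,5)
C 2-4 [J2]: (5,2,6)
Grübler: 3·4 − 2·2 − 6 = 2

M = 2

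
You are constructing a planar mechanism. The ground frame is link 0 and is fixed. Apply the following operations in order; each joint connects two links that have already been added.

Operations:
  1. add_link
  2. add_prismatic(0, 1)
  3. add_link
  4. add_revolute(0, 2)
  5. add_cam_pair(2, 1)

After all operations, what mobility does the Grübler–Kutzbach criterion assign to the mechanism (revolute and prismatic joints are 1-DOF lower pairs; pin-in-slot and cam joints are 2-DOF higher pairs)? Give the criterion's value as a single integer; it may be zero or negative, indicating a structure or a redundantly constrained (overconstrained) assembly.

ground; <1,0,0>
#1 <2,0,0>
P:0↔1 J1 <2,1,0>
#2 <3,1,0>
R:0↔2 J1 <3,2,0>
C:2↔1 J2 <3,2,1>
3×2 − 2×2 − 1×1 = 1

M = 1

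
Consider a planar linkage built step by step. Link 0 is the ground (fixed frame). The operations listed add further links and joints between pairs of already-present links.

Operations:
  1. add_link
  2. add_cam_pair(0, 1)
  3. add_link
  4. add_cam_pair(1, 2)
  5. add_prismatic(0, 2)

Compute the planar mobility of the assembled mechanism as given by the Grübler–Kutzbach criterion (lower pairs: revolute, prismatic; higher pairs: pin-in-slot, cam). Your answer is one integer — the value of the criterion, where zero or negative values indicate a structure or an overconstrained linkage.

link 0 = ground. State L|J1|J2 = 1|0|0
+link1  2|0|0
C(0,1) f=2→J2  2|0|1
+link2  3|0|1
C(1,2) f=2→J2  3|0|2
P(0,2) f=1→J1  3|1|2
M = 3(3−1)−2·1−2 = 6−2−2 = 2

M = 2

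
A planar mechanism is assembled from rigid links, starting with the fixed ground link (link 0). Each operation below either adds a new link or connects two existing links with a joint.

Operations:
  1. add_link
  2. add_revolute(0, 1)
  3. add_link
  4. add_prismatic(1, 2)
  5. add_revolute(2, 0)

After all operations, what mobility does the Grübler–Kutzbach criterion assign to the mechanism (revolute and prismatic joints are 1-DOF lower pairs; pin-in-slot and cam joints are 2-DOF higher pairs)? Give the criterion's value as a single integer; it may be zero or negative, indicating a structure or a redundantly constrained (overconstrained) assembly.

(L,J1,J2)=(1,0,0); link0 fixed
link1: (2,0,0)
R 0-1 [J1]: (2,1,0)
link2: (3,1,0)
P 1-2 [J1]: (3,2,0)
R 2-0 [J1]: (3,3,0)
Grübler: 3·2 − 2·3 − 0 = 0

M = 0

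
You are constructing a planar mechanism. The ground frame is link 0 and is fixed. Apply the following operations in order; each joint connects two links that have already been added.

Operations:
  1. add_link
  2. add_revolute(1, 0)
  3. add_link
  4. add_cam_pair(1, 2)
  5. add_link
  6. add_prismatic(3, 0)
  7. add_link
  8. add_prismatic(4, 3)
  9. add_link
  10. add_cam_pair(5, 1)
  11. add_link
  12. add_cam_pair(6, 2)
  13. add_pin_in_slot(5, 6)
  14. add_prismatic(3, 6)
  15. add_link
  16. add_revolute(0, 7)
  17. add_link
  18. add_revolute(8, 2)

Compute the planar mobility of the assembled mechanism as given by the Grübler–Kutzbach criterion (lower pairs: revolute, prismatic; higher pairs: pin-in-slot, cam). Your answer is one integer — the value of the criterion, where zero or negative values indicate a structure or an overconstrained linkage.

L=1 J1=0 J2=0
add link → L=2 J1=0 J2=0
R@1,0 dof=1 J1 → L=2 J1=1 J2=0
add link → L=3 J1=1 J2=0
C@1,2 dof=2 J2 → L=3 J1=1 J2=1
add link → L=4 J1=1 J2=1
P@3,0 dof=1 J1 → L=4 J1=2 J2=1
add link → L=5 J1=2 J2=1
P@4,3 dof=1 J1 → L=5 J1=3 J2=1
add link → L=6 J1=3 J2=1
C@5,1 dof=2 J2 → L=6 J1=3 J2=2
add link → L=7 J1=3 J2=2
C@6,2 dof=2 J2 → L=7 J1=3 J2=3
PS@5,6 dof=2 J2 → L=7 J1=3 J2=4
P@3,6 dof=1 J1 → L=7 J1=4 J2=4
add link → L=8 J1=4 J2=4
R@0,7 dof=1 J1 → L=8 J1=5 J2=4
add link → L=9 J1=5 J2=4
R@8,2 dof=1 J1 → L=9 J1=6 J2=4
M=3(L−1)−2J1−J2=3·8−2·6−4=8

M = 8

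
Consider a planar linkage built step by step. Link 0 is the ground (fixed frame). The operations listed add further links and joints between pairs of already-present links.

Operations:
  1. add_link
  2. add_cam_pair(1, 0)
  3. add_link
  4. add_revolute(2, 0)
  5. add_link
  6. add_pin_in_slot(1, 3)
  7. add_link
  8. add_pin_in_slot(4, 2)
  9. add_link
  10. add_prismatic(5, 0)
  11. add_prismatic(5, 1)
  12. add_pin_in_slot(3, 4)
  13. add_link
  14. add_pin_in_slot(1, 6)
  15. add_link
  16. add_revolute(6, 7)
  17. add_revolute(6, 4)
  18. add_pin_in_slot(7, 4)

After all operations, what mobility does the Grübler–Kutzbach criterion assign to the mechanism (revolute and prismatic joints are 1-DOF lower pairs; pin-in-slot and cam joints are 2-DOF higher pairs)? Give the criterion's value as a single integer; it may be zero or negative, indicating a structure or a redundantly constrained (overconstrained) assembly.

M = 5

L=1 J1=0 J2=0
add link → L=2 J1=0 J2=0
C@1,0 dof=2 J2 → L=2 J1=0 J2=1
add link → L=3 J1=0 J2=1
R@2,0 dof=1 J1 → L=3 J1=1 J2=1
add link → L=4 J1=1 J2=1
PS@1,3 dof=2 J2 → L=4 J1=1 J2=2
add link → L=5 J1=1 J2=2
PS@4,2 dof=2 J2 → L=5 J1=1 J2=3
add link → L=6 J1=1 J2=3
P@5,0 dof=1 J1 → L=6 J1=2 J2=3
P@5,1 dof=1 J1 → L=6 J1=3 J2=3
PS@3,4 dof=2 J2 → L=6 J1=3 J2=4
add link → L=7 J1=3 J2=4
PS@1,6 dof=2 J2 → L=7 J1=3 J2=5
add link → L=8 J1=3 J2=5
R@6,7 dof=1 J1 → L=8 J1=4 J2=5
R@6,4 dof=1 J1 → L=8 J1=5 J2=5
PS@7,4 dof=2 J2 → L=8 J1=5 J2=6
M=3(L−1)−2J1−J2=3·7−2·5−6=5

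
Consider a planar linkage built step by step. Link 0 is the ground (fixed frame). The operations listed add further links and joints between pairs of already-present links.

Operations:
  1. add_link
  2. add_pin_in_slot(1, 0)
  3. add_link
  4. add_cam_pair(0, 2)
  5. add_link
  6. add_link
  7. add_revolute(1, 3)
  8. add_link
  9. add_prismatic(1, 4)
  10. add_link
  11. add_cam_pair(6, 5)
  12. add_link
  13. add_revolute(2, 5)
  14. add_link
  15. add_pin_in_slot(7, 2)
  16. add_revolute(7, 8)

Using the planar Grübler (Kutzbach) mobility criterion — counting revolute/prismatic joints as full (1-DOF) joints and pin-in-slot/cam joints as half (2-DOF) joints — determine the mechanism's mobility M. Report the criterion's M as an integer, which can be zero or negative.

M = 12

L=1 J1=0 J2=0
add link → L=2 J1=0 J2=0
PS@1,0 dof=2 J2 → L=2 J1=0 J2=1
add link → L=3 J1=0 J2=1
C@0,2 dof=2 J2 → L=3 J1=0 J2=2
add link → L=4 J1=0 J2=2
add link → L=5 J1=0 J2=2
R@1,3 dof=1 J1 → L=5 J1=1 J2=2
add link → L=6 J1=1 J2=2
P@1,4 dof=1 J1 → L=6 J1=2 J2=2
add link → L=7 J1=2 J2=2
C@6,5 dof=2 J2 → L=7 J1=2 J2=3
add link → L=8 J1=2 J2=3
R@2,5 dof=1 J1 → L=8 J1=3 J2=3
add link → L=9 J1=3 J2=3
PS@7,2 dof=2 J2 → L=9 J1=3 J2=4
R@7,8 dof=1 J1 → L=9 J1=4 J2=4
M=3(L−1)−2J1−J2=3·8−2·4−4=12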